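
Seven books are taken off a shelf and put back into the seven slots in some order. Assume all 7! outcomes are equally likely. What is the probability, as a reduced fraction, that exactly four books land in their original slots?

1/72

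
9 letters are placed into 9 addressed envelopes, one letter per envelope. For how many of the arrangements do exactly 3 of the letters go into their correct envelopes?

Choose which 3 of the 9 are fixed: C(9,3) = 84.
The remaining 6 must be deranged: !6 = 265.
Total: 84 × 265 = 22260.

22260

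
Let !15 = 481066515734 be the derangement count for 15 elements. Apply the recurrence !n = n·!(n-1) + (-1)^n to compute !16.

!16 = 16·481066515734 + 1 = 7697064251745.

7697064251745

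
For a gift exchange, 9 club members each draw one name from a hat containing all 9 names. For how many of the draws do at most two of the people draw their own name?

333737

# with exactly i fixed is C(9,i)·!(9-i); sum over i=0..2:
  i=0: C(9,0)·!9 = 1·133496 = 133496
  i=1: C(9,1)·!8 = 9·14833 = 133497
  i=2: C(9,2)·!7 = 36·1854 = 66744
Total = 333737.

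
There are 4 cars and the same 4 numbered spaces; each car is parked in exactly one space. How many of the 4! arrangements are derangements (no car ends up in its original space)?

9

!4 is the nearest integer to 4!/e.
4! = 24, and 24/e ≈ 8.83, so !4 = 9.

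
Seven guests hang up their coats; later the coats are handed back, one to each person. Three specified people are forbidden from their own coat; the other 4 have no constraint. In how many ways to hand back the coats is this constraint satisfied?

Let A_j be the event that the j-th constrained one is fixed. By inclusion-exclusion over the 3 events:
Σ_{j=0}^{3} (-1)^j C(3,j)(7-j)!
= C(3,0)·7! - C(3,1)·6! + C(3,2)·5! - C(3,3)·4!
= 5040 - 2160 + 360 - 24
= 3216

3216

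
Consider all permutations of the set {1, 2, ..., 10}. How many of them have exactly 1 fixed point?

Choose which one of the 10 is fixed: C(10,1) = 10.
The other 9 form a derangement: !9 = 133496.
Total: 10 × 133496 = 1334960.

1334960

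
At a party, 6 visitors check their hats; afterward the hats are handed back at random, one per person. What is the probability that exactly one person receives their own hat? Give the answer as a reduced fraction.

11/30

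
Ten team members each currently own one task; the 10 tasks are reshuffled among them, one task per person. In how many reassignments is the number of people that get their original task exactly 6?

1890

Pick the 6 fixed positions: C(10,6) = 210 ways.
The remaining 4 must be deranged: !4 = 9.
Total: 210 × 9 = 1890.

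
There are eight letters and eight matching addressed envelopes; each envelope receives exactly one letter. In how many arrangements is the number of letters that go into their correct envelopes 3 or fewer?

Sum C(8,i)·!(8-i) for i = 0..3:
  i=0: C(8,0)·!8 = 1·14833 = 14833
  i=1: C(8,1)·!7 = 8·1854 = 14832
  i=2: C(8,2)·!6 = 28·265 = 7420
  i=3: C(8,3)·!5 = 56·44 = 2464
Total = 39549.

39549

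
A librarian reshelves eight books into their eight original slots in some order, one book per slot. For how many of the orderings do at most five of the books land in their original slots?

Sum C(8,i)·!(8-i) for i = 0..5:
  i=0: C(8,0)·!8 = 1·14833 = 14833
  i=1: C(8,1)·!7 = 8·1854 = 14832
  i=2: C(8,2)·!6 = 28·265 = 7420
  i=3: C(8,3)·!5 = 56·44 = 2464
  i=4: C(8,4)·!4 = 70·9 = 630
  i=5: C(8,5)·!3 = 56·2 = 112
Total = 40291.

40291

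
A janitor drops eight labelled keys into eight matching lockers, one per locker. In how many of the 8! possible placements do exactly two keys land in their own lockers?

Choose which 2 of the 8 are fixed: C(8,2) = 28.
The other 6 form a derangement: !6 = 265.
Total: 28 × 265 = 7420.

7420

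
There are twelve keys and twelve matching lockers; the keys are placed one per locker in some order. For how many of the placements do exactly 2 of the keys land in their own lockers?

88107426

Choose which 2 of the 12 are fixed: C(12,2) = 66.
The remaining 10 must be deranged: !10 = 1334961.
Total: 66 × 1334961 = 88107426.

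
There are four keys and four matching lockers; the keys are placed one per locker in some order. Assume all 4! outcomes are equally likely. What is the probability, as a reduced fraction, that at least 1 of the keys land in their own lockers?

5/8

Favorable outcomes: Σ_{i≥1} C(4,i)·!(4-i) = 4·2 + 6·1 + 4·0 + 1·1 = 15.
Total outcomes: 4! = 24.
Probability = 15/24 = 5/8.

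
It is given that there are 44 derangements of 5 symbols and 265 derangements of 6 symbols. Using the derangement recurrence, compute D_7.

D_7 = (7-1)·(D_6 + D_5) = 6·(265 + 44) = 6·309 = 1854.

1854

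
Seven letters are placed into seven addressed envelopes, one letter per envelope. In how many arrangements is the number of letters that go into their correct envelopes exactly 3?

315

Choose which 3 of the 7 are fixed: C(7,3) = 35.
The remaining 4 must be deranged: !4 = 9.
Total: 35 × 9 = 315.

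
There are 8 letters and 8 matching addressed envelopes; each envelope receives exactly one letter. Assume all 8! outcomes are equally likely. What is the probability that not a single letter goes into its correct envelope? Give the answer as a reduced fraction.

Favorable outcomes: !8 = 14833.
Total outcomes: 8! = 40320.
Probability = 14833/40320 = 2119/5760.

2119/5760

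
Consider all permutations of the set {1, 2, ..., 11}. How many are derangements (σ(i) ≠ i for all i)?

!11 = 11! · Σ_{k=0}^{11} (-1)^k/k!
= 11! - 11!/1! + 11!/2! - 11!/3! + 11!/4! - 11!/5! + 11!/6! - 11!/7! + 11!/8! - 11!/9! + 11!/10! - 11!/11!
= 39916800 - 39916800 + 19958400 - 6652800 + 1663200 - 332640 + 55440 - 7920 + 990 - 110 + 11 - 1
= 14684570

14684570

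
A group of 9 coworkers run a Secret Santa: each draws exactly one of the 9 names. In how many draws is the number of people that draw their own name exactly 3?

22260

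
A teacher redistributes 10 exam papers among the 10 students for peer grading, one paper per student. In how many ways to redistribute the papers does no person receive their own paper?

The number of derangements of 10 is !10 = Σ_{k=0}^{10} (-1)^k·10!/k!
= 10! - 10!/1! + 10!/2! - 10!/3! + 10!/4! - 10!/5! + 10!/6! - 10!/7! + 10!/8! - 10!/9! + 10!/10!
= 3628800 - 3628800 + 1814400 - 604800 + 151200 - 30240 + 5040 - 720 + 90 - 10 + 1
= 1334961

1334961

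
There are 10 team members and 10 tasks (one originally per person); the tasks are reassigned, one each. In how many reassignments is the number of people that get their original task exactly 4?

55650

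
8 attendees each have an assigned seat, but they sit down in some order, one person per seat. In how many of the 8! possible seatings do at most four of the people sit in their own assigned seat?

40179

# with exactly i fixed is C(8,i)·!(8-i); sum over i=0..4:
  i=0: C(8,0)·!8 = 1·14833 = 14833
  i=1: C(8,1)·!7 = 8·1854 = 14832
  i=2: C(8,2)·!6 = 28·265 = 7420
  i=3: C(8,3)·!5 = 56·44 = 2464
  i=4: C(8,4)·!4 = 70·9 = 630
Total = 40179.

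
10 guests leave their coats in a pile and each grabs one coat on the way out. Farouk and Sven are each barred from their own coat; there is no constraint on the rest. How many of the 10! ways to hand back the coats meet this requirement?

2943360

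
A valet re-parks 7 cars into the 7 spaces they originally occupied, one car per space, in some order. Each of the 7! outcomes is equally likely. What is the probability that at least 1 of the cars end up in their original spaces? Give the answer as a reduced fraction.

177/280

Favorable outcomes: Σ_{i≥1} C(7,i)·!(7-i) = 7·265 + 21·44 + 35·9 + 35·2 + 21·1 + 7·0 + 1·1 = 3186.
Total outcomes: 7! = 5040.
Probability = 3186/5040 = 177/280.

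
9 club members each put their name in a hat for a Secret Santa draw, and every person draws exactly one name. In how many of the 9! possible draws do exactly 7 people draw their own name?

Pick the 7 fixed positions: C(9,7) = 36 ways.
The remaining 2 must be deranged: !2 = 1.
Total: 36 × 1 = 36.

36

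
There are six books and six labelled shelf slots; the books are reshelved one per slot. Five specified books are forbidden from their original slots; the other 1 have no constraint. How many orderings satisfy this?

309

Inclusion-exclusion on the 5 forbidden self-matches:
Σ_{j=0}^{5} (-1)^j C(5,j)(6-j)!
= C(5,0)·6! - C(5,1)·5! + C(5,2)·4! - C(5,3)·3! + C(5,4)·2! - C(5,5)·1!
= 720 - 600 + 240 - 60 + 10 - 1
= 309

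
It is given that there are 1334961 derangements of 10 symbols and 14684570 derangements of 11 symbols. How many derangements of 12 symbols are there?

D_12 = (12-1)·(D_11 + D_10) = 11·(14684570 + 1334961) = 11·16019531 = 176214841.

176214841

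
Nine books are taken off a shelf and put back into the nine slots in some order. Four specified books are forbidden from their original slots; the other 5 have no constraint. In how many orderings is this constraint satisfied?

Inclusion-exclusion on the 4 forbidden self-matches:
Σ_{j=0}^{4} (-1)^j C(4,j)(9-j)!
= C(4,0)·9! - C(4,1)·8! + C(4,2)·7! - C(4,3)·6! + C(4,4)·5!
= 362880 - 161280 + 30240 - 2880 + 120
= 229080

229080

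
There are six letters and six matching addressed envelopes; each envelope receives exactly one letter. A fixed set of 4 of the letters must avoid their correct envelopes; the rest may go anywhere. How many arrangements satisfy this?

362

Inclusion-exclusion on the 4 forbidden self-matches:
Σ_{j=0}^{4} (-1)^j C(4,j)(6-j)!
= C(4,0)·6! - C(4,1)·5! + C(4,2)·4! - C(4,3)·3! + C(4,4)·2!
= 720 - 480 + 144 - 24 + 2
= 362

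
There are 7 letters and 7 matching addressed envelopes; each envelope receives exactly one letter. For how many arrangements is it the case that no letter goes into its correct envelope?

Use !n = n·!(n-1) + (-1)^n.
!7 = 7·265 - 1 = 1854

1854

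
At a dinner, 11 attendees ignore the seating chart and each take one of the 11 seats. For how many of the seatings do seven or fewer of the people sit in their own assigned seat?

# with exactly i fixed is C(11,i)·!(11-i); sum over i=0..7:
  i=0: C(11,0)·!11 = 1·14684570 = 14684570
  i=1: C(11,1)·!10 = 11·1334961 = 14684571
  i=2: C(11,2)·!9 = 55·133496 = 7342280
  i=3: C(11,3)·!8 = 165·14833 = 2447445
  i=4: C(11,4)·!7 = 330·1854 = 611820
  i=5: C(11,5)·!6 = 462·265 = 122430
  i=6: C(11,6)·!5 = 462·44 = 20328
  i=7: C(11,7)·!4 = 330·9 = 2970
Total = 39916414.

39916414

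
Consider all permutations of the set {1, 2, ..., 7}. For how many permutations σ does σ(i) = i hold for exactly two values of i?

924

Choose which 2 of the 7 are fixed: C(7,2) = 21.
The other 5 form a derangement: !5 = 44.
Total: 21 × 44 = 924.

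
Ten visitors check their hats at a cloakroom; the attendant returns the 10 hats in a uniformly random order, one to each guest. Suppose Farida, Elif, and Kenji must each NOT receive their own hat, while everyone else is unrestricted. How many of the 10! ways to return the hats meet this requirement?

2656080

Let A_j be the event that the j-th constrained one is fixed. By inclusion-exclusion over the 3 events:
Σ_{j=0}^{3} (-1)^j C(3,j)(10-j)!
= C(3,0)·10! - C(3,1)·9! + C(3,2)·8! - C(3,3)·7!
= 3628800 - 1088640 + 120960 - 5040
= 2656080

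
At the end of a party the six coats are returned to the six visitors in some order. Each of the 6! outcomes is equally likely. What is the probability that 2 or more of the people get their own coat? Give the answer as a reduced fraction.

191/720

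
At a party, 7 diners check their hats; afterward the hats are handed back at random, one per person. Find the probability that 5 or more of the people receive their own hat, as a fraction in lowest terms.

11/2520

Favorable outcomes: Σ_{i≥5} C(7,i)·!(7-i) = 21·1 + 7·0 + 1·1 = 22.
Total outcomes: 7! = 5040.
Probability = 22/5040 = 11/2520.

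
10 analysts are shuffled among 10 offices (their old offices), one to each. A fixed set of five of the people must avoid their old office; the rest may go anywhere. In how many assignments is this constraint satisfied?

Inclusion-exclusion on the 5 forbidden self-matches:
Σ_{j=0}^{5} (-1)^j C(5,j)(10-j)!
= C(5,0)·10! - C(5,1)·9! + C(5,2)·8! - C(5,3)·7! + C(5,4)·6! - C(5,5)·5!
= 3628800 - 1814400 + 403200 - 50400 + 3600 - 120
= 2170680

2170680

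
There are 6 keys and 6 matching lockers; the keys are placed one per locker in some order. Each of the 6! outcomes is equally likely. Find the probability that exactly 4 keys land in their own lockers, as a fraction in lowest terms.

1/48

Favorable outcomes: C(6,4)·!2 = 15·1 = 15.
Total outcomes: 6! = 720.
Probability = 15/720 = 1/48.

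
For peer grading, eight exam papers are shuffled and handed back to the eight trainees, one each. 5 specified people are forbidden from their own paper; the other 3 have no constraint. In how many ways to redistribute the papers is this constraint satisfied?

Inclusion-exclusion on the 5 forbidden self-matches:
Σ_{j=0}^{5} (-1)^j C(5,j)(8-j)!
= C(5,0)·8! - C(5,1)·7! + C(5,2)·6! - C(5,3)·5! + C(5,4)·4! - C(5,5)·3!
= 40320 - 25200 + 7200 - 1200 + 120 - 6
= 21234

21234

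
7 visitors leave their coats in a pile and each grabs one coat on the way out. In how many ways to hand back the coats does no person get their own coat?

1854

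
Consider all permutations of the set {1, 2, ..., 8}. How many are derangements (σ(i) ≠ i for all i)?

14833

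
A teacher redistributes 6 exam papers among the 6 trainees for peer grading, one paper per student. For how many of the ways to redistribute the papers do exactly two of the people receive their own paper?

135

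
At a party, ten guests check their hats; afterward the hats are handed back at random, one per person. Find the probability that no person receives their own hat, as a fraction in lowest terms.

16481/44800

Favorable outcomes: !10 = 1334961.
Total outcomes: 10! = 3628800.
Probability = 1334961/3628800 = 16481/44800.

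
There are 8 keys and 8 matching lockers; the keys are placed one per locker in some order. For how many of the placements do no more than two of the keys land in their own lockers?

37085

Sum C(8,i)·!(8-i) for i = 0..2:
  i=0: C(8,0)·!8 = 1·14833 = 14833
  i=1: C(8,1)·!7 = 8·1854 = 14832
  i=2: C(8,2)·!6 = 28·265 = 7420
Total = 37085.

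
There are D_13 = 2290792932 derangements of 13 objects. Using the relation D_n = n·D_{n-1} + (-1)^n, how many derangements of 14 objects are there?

32071101049

D_14 = 14·2290792932 + 1 = 32071101049.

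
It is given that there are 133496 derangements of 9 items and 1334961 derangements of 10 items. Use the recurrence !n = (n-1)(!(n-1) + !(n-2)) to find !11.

14684570

!11 = (11-1)·(!10 + !9) = 10·(1334961 + 133496) = 10·1468457 = 14684570.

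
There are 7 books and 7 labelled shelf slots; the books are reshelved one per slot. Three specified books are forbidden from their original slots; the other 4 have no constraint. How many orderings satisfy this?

Let A_j be the event that the j-th constrained one is fixed. By inclusion-exclusion over the 3 events:
Σ_{j=0}^{3} (-1)^j C(3,j)(7-j)!
= C(3,0)·7! - C(3,1)·6! + C(3,2)·5! - C(3,3)·4!
= 5040 - 2160 + 360 - 24
= 3216

3216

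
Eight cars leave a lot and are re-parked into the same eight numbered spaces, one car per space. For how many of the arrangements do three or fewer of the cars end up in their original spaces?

Sum C(8,i)·!(8-i) for i = 0..3:
  i=0: C(8,0)·!8 = 1·14833 = 14833
  i=1: C(8,1)·!7 = 8·1854 = 14832
  i=2: C(8,2)·!6 = 28·265 = 7420
  i=3: C(8,3)·!5 = 56·44 = 2464
Total = 39549.

39549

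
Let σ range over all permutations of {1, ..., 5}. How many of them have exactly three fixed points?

10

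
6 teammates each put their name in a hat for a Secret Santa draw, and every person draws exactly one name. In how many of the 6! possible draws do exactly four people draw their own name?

15

Pick the 4 fixed positions: C(6,4) = 15 ways.
The other 2 form a derangement: !2 = 1.
Total: 15 × 1 = 15.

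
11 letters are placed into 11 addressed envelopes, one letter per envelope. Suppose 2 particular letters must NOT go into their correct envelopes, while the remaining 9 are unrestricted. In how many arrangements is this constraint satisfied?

33022080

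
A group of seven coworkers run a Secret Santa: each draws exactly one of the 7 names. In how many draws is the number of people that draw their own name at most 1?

Sum C(7,i)·!(7-i) for i = 0..1:
  i=0: C(7,0)·!7 = 1·1854 = 1854
  i=1: C(7,1)·!6 = 7·265 = 1855
Total = 3709.

3709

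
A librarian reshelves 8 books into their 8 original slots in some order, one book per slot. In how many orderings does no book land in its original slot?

14833

Use !n = (n-1)(!(n-1) + !(n-2)).
!8 = 7·(1854 + 265) = 7·2119 = 14833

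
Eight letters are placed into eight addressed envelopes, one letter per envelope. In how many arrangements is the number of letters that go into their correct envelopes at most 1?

29665

# with exactly i fixed is C(8,i)·!(8-i); sum over i=0..1:
  i=0: C(8,0)·!8 = 1·14833 = 14833
  i=1: C(8,1)·!7 = 8·1854 = 14832
Total = 29665.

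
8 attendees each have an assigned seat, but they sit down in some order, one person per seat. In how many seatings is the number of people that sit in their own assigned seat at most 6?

40319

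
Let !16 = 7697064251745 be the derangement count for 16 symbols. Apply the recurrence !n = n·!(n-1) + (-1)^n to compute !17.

130850092279664

!17 = 17·7697064251745 - 1 = 130850092279664.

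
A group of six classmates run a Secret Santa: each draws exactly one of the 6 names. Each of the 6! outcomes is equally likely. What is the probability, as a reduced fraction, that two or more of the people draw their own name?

Favorable outcomes: Σ_{i≥2} C(6,i)·!(6-i) = 15·9 + 20·2 + 15·1 + 6·0 + 1·1 = 191.
Total outcomes: 6! = 720.
Probability = 191/720 = 191/720.

191/720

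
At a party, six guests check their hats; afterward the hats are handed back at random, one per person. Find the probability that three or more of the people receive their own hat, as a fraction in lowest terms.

Favorable outcomes: Σ_{i≥3} C(6,i)·!(6-i) = 20·2 + 15·1 + 6·0 + 1·1 = 56.
Total outcomes: 6! = 720.
Probability = 56/720 = 7/90.

7/90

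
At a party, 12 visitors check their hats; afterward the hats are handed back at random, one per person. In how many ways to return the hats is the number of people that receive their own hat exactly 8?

4455

Choose which 8 of the 12 are fixed: C(12,8) = 495.
The remaining 4 must be deranged: !4 = 9.
Total: 495 × 9 = 4455.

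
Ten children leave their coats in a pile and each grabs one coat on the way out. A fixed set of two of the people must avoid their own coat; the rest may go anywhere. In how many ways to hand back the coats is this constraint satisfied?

2943360

Let A_j be the event that the j-th constrained one is fixed. By inclusion-exclusion over the 2 events:
Σ_{j=0}^{2} (-1)^j C(2,j)(10-j)!
= C(2,0)·10! - C(2,1)·9! + C(2,2)·8!
= 3628800 - 725760 + 40320
= 2943360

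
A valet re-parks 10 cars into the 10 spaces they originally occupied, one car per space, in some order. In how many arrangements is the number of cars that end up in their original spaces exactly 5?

Choose which 5 of the 10 are fixed: C(10,5) = 252.
The other 5 form a derangement: !5 = 44.
Total: 252 × 44 = 11088.

11088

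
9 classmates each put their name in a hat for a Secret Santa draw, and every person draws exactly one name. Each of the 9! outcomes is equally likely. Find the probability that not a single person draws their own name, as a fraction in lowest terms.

Favorable outcomes: !9 = 133496.
Total outcomes: 9! = 362880.
Probability = 133496/362880 = 16687/45360.

16687/45360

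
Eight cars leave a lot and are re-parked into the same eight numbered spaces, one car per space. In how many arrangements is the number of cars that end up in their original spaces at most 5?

Sum C(8,i)·!(8-i) for i = 0..5:
  i=0: C(8,0)·!8 = 1·14833 = 14833
  i=1: C(8,1)·!7 = 8·1854 = 14832
  i=2: C(8,2)·!6 = 28·265 = 7420
  i=3: C(8,3)·!5 = 56·44 = 2464
  i=4: C(8,4)·!4 = 70·9 = 630
  i=5: C(8,5)·!3 = 56·2 = 112
Total = 40291.

40291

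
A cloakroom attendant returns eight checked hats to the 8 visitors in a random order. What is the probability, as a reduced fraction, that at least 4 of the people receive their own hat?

Favorable outcomes: Σ_{i≥4} C(8,i)·!(8-i) = 70·9 + 56·2 + 28·1 + 8·0 + 1·1 = 771.
Total outcomes: 8! = 40320.
Probability = 771/40320 = 257/13440.

257/13440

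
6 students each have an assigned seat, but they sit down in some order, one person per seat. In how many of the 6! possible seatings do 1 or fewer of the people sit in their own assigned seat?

529

Sum C(6,i)·!(6-i) for i = 0..1:
  i=0: C(6,0)·!6 = 1·265 = 265
  i=1: C(6,1)·!5 = 6·44 = 264
Total = 529.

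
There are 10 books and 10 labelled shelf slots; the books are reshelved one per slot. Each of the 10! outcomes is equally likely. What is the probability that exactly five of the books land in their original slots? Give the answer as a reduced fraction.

11/3600

Favorable outcomes: C(10,5)·!5 = 252·44 = 11088.
Total outcomes: 10! = 3628800.
Probability = 11088/3628800 = 11/3600.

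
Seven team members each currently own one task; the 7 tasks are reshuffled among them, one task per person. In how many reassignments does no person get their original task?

The number of derangements of 7 is !7 = Σ_{k=0}^{7} (-1)^k·7!/k!
= 7! - 7!/1! + 7!/2! - 7!/3! + 7!/4! - 7!/5! + 7!/6! - 7!/7!
= 5040 - 5040 + 2520 - 840 + 210 - 42 + 7 - 1
= 1854

1854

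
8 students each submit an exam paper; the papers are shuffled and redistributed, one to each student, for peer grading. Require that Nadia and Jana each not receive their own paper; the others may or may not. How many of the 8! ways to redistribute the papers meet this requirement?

Inclusion-exclusion on the 2 forbidden self-matches:
Σ_{j=0}^{2} (-1)^j C(2,j)(8-j)!
= C(2,0)·8! - C(2,1)·7! + C(2,2)·6!
= 40320 - 10080 + 720
= 30960

30960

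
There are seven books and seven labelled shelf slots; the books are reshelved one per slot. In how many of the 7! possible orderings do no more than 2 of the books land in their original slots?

4633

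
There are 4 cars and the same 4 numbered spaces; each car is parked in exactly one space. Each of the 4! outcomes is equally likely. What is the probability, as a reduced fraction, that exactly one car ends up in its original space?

1/3

Favorable outcomes: C(4,1)·!3 = 4·2 = 8.
Total outcomes: 4! = 24.
Probability = 8/24 = 1/3.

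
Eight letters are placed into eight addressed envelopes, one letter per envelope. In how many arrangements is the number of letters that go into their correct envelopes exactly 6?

Choose which 6 of the 8 are fixed: C(8,6) = 28.
The other 2 form a derangement: !2 = 1.
Total: 28 × 1 = 28.

28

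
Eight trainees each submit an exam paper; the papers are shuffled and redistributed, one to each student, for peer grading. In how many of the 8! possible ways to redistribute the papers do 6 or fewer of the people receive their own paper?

# with exactly i fixed is C(8,i)·!(8-i); sum over i=0..6:
  i=0: C(8,0)·!8 = 1·14833 = 14833
  i=1: C(8,1)·!7 = 8·1854 = 14832
  i=2: C(8,2)·!6 = 28·265 = 7420
  i=3: C(8,3)·!5 = 56·44 = 2464
  i=4: C(8,4)·!4 = 70·9 = 630
  i=5: C(8,5)·!3 = 56·2 = 112
  i=6: C(8,6)·!2 = 28·1 = 28
Total = 40319.

40319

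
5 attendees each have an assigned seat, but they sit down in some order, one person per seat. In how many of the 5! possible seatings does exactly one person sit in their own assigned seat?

Choose which one of the 5 is fixed: C(5,1) = 5.
The other 4 form a derangement: !4 = 9.
Total: 5 × 9 = 45.

45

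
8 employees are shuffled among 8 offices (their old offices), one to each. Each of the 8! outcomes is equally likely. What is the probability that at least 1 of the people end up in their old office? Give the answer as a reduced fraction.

3641/5760

Favorable outcomes: Σ_{i≥1} C(8,i)·!(8-i) = 8·1854 + 28·265 + 56·44 + 70·9 + 56·2 + 28·1 + 8·0 + 1·1 = 25487.
Total outcomes: 8! = 40320.
Probability = 25487/40320 = 3641/5760.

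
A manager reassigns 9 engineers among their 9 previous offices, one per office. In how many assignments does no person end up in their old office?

133496

Recurrence: !9 = 9·!8 + (-1)^9.
!9 = 9·14833 - 1 = 133496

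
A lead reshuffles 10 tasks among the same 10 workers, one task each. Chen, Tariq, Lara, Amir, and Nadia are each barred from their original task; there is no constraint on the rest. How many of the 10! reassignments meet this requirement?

2170680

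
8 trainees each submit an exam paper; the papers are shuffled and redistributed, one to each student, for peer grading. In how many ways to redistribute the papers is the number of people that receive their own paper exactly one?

14832

Choose which one of the 8 is fixed: C(8,1) = 8.
The other 7 form a derangement: !7 = 1854.
Total: 8 × 1854 = 14832.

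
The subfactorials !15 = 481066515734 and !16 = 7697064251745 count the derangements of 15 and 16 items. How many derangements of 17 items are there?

!17 = (17-1)·(!16 + !15) = 16·(7697064251745 + 481066515734) = 16·8178130767479 = 130850092279664.

130850092279664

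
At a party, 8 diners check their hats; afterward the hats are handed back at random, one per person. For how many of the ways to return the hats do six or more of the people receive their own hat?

29

Sum C(8,i)·!(8-i) for i = 6..8:
  i=6: C(8,6)·!2 = 28·1 = 28
  i=7: C(8,7)·!1 = 8·0 = 0
  i=8: C(8,8)·!0 = 1·1 = 1
Total = 29.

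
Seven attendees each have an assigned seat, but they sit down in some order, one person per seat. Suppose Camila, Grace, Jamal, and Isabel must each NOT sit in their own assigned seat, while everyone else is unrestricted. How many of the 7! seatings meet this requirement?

2790

Inclusion-exclusion on the 4 forbidden self-matches:
Σ_{j=0}^{4} (-1)^j C(4,j)(7-j)!
= C(4,0)·7! - C(4,1)·6! + C(4,2)·5! - C(4,3)·4! + C(4,4)·3!
= 5040 - 2880 + 720 - 96 + 6
= 2790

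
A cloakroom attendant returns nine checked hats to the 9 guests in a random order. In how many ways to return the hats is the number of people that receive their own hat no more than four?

361541

# with exactly i fixed is C(9,i)·!(9-i); sum over i=0..4:
  i=0: C(9,0)·!9 = 1·133496 = 133496
  i=1: C(9,1)·!8 = 9·14833 = 133497
  i=2: C(9,2)·!7 = 36·1854 = 66744
  i=3: C(9,3)·!6 = 84·265 = 22260
  i=4: C(9,4)·!5 = 126·44 = 5544
Total = 361541.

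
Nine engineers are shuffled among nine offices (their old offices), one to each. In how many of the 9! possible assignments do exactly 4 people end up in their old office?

5544

Pick the 4 fixed positions: C(9,4) = 126 ways.
The other 5 form a derangement: !5 = 44.
Total: 126 × 44 = 5544.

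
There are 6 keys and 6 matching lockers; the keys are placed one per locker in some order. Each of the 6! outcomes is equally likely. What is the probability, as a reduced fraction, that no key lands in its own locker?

Favorable outcomes: !6 = 265.
Total outcomes: 6! = 720.
Probability = 265/720 = 53/144.

53/144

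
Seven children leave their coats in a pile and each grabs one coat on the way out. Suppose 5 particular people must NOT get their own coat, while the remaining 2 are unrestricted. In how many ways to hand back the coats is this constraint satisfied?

Let A_j be the event that the j-th constrained one is fixed. By inclusion-exclusion over the 5 events:
Σ_{j=0}^{5} (-1)^j C(5,j)(7-j)!
= C(5,0)·7! - C(5,1)·6! + C(5,2)·5! - C(5,3)·4! + C(5,4)·3! - C(5,5)·2!
= 5040 - 3600 + 1200 - 240 + 30 - 2
= 2428

2428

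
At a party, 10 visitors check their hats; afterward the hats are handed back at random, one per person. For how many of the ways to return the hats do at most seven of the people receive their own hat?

3628754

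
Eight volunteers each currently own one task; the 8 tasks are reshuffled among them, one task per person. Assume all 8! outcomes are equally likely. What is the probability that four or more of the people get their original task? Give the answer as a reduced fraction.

257/13440

Favorable outcomes: Σ_{i≥4} C(8,i)·!(8-i) = 70·9 + 56·2 + 28·1 + 8·0 + 1·1 = 771.
Total outcomes: 8! = 40320.
Probability = 771/40320 = 257/13440.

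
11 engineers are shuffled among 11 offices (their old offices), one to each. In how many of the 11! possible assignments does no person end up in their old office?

14684570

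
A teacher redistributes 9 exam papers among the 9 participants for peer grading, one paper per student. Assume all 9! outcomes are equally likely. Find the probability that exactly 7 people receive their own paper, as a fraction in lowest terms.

1/10080

Favorable outcomes: C(9,7)·!2 = 36·1 = 36.
Total outcomes: 9! = 362880.
Probability = 36/362880 = 1/10080.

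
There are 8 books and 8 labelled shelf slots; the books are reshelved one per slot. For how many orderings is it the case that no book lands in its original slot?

14833

The number of derangements of 8 is !8 = Σ_{k=0}^{8} (-1)^k·8!/k!
= 8! - 8!/1! + 8!/2! - 8!/3! + 8!/4! - 8!/5! + 8!/6! - 8!/7! + 8!/8!
= 40320 - 40320 + 20160 - 6720 + 1680 - 336 + 56 - 8 + 1
= 14833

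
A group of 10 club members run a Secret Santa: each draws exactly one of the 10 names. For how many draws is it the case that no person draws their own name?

Recurrence: !10 = 10·!9 + (-1)^10.
!10 = 10·133496 + 1 = 1334961

1334961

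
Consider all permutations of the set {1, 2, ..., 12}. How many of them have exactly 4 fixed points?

Choose which 4 of the 12 are fixed: C(12,4) = 495.
The remaining 8 must be deranged: !8 = 14833.
Total: 495 × 14833 = 7342335.

7342335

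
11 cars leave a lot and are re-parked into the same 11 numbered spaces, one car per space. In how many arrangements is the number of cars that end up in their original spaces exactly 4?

611820

Pick the 4 fixed positions: C(11,4) = 330 ways.
The remaining 7 must be deranged: !7 = 1854.
Total: 330 × 1854 = 611820.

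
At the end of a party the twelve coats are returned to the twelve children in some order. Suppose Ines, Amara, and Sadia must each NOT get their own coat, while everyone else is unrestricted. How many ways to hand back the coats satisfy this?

369774720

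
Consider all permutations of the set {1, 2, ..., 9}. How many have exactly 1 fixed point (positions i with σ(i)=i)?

133497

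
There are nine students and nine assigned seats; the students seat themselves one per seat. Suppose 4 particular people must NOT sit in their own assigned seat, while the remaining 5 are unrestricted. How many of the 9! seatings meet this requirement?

229080

Inclusion-exclusion on the 4 forbidden self-matches:
Σ_{j=0}^{4} (-1)^j C(4,j)(9-j)!
= C(4,0)·9! - C(4,1)·8! + C(4,2)·7! - C(4,3)·6! + C(4,4)·5!
= 362880 - 161280 + 30240 - 2880 + 120
= 229080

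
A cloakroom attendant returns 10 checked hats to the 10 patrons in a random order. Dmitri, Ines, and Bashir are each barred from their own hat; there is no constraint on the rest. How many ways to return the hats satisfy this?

Inclusion-exclusion on the 3 forbidden self-matches:
Σ_{j=0}^{3} (-1)^j C(3,j)(10-j)!
= C(3,0)·10! - C(3,1)·9! + C(3,2)·8! - C(3,3)·7!
= 3628800 - 1088640 + 120960 - 5040
= 2656080

2656080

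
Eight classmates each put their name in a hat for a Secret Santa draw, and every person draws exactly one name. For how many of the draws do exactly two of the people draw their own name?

Pick the 2 fixed positions: C(8,2) = 28 ways.
The other 6 form a derangement: !6 = 265.
Total: 28 × 265 = 7420.

7420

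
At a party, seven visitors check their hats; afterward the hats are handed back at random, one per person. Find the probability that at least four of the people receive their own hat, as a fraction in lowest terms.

23/1260

Favorable outcomes: Σ_{i≥4} C(7,i)·!(7-i) = 35·2 + 21·1 + 7·0 + 1·1 = 92.
Total outcomes: 7! = 5040.
Probability = 92/5040 = 23/1260.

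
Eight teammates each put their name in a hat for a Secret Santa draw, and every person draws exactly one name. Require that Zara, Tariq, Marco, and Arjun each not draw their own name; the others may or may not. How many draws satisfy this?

24024

Let A_j be the event that the j-th constrained one is fixed. By inclusion-exclusion over the 4 events:
Σ_{j=0}^{4} (-1)^j C(4,j)(8-j)!
= C(4,0)·8! - C(4,1)·7! + C(4,2)·6! - C(4,3)·5! + C(4,4)·4!
= 40320 - 20160 + 4320 - 480 + 24
= 24024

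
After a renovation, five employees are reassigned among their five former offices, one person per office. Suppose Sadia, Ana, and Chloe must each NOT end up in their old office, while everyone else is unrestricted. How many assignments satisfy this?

Let A_j be the event that the j-th constrained one is fixed. By inclusion-exclusion over the 3 events:
Σ_{j=0}^{3} (-1)^j C(3,j)(5-j)!
= C(3,0)·5! - C(3,1)·4! + C(3,2)·3! - C(3,3)·2!
= 120 - 72 + 18 - 2
= 64

64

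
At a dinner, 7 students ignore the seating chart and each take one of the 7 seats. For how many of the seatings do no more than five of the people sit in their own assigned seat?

Sum C(7,i)·!(7-i) for i = 0..5:
  i=0: C(7,0)·!7 = 1·1854 = 1854
  i=1: C(7,1)·!6 = 7·265 = 1855
  i=2: C(7,2)·!5 = 21·44 = 924
  i=3: C(7,3)·!4 = 35·9 = 315
  i=4: C(7,4)·!3 = 35·2 = 70
  i=5: C(7,5)·!2 = 21·1 = 21
Total = 5039.

5039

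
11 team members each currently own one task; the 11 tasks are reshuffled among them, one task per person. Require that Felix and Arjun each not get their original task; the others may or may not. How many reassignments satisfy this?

33022080

Let A_j be the event that the j-th constrained one is fixed. By inclusion-exclusion over the 2 events:
Σ_{j=0}^{2} (-1)^j C(2,j)(11-j)!
= C(2,0)·11! - C(2,1)·10! + C(2,2)·9!
= 39916800 - 7257600 + 362880
= 33022080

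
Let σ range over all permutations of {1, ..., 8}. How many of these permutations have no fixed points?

14833

By inclusion-exclusion, !8 = Σ (-1)^k · 8!/k! for k=0..8
= 8! - 8!/1! + 8!/2! - 8!/3! + 8!/4! - 8!/5! + 8!/6! - 8!/7! + 8!/8!
= 40320 - 40320 + 20160 - 6720 + 1680 - 336 + 56 - 8 + 1
= 14833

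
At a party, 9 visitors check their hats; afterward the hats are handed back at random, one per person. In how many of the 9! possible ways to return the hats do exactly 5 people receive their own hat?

Pick the 5 fixed positions: C(9,5) = 126 ways.
The other 4 form a derangement: !4 = 9.
Total: 126 × 9 = 1134.

1134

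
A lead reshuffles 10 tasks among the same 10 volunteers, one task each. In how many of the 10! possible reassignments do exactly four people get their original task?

55650

Choose which 4 of the 10 are fixed: C(10,4) = 210.
The other 6 form a derangement: !6 = 265.
Total: 210 × 265 = 55650.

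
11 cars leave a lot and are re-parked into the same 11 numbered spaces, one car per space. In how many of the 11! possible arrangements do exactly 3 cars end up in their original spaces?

2447445

Choose which 3 of the 11 are fixed: C(11,3) = 165.
The remaining 8 must be deranged: !8 = 14833.
Total: 165 × 14833 = 2447445.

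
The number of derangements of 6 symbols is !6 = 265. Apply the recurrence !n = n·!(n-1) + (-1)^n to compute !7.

1854

!7 = 7·265 - 1 = 1854.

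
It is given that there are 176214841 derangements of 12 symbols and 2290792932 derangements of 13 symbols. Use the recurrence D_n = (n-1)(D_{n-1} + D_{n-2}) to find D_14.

32071101049

D_14 = (14-1)·(D_13 + D_12) = 13·(2290792932 + 176214841) = 13·2467007773 = 32071101049.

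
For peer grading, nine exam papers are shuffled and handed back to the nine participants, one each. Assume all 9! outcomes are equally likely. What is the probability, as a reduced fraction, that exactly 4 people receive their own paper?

Favorable outcomes: C(9,4)·!5 = 126·44 = 5544.
Total outcomes: 9! = 362880.
Probability = 5544/362880 = 11/720.

11/720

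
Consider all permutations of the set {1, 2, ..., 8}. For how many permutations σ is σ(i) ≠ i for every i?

14833

!8 is the nearest integer to 8!/e.
8! = 40320, and 40320/e ≈ 14832.90, so !8 = 14833.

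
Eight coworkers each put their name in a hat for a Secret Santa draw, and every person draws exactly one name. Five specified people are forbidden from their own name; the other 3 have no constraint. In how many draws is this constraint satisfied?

21234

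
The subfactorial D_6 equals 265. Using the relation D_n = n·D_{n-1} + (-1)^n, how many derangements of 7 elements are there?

1854

D_7 = 7·265 - 1 = 1854.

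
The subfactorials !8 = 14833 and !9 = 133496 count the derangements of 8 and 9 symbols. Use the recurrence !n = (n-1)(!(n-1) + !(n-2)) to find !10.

!10 = (10-1)·(!9 + !8) = 9·(133496 + 14833) = 9·148329 = 1334961.

1334961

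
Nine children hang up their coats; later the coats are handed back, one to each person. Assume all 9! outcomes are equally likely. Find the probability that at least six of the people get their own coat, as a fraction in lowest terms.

Favorable outcomes: Σ_{i≥6} C(9,i)·!(9-i) = 84·2 + 36·1 + 9·0 + 1·1 = 205.
Total outcomes: 9! = 362880.
Probability = 205/362880 = 41/72576.

41/72576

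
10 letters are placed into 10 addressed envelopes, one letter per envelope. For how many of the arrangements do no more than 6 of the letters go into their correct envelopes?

Sum C(10,i)·!(10-i) for i = 0..6:
  i=0: C(10,0)·!10 = 1·1334961 = 1334961
  i=1: C(10,1)·!9 = 10·133496 = 1334960
  i=2: C(10,2)·!8 = 45·14833 = 667485
  i=3: C(10,3)·!7 = 120·1854 = 222480
  i=4: C(10,4)·!6 = 210·265 = 55650
  i=5: C(10,5)·!5 = 252·44 = 11088
  i=6: C(10,6)·!4 = 210·9 = 1890
Total = 3628514.

3628514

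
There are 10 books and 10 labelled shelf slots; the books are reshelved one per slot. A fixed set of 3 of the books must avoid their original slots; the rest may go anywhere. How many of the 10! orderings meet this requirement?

2656080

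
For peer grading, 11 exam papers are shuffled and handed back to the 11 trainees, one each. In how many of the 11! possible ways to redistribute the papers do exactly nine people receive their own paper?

55

Pick the 9 fixed positions: C(11,9) = 55 ways.
The remaining 2 must be deranged: !2 = 1.
Total: 55 × 1 = 55.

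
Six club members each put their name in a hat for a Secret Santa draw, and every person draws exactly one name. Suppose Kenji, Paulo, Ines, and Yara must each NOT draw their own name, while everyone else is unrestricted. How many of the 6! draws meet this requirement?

362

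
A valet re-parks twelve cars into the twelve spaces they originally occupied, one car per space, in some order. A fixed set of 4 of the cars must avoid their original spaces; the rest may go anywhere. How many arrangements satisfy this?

339696000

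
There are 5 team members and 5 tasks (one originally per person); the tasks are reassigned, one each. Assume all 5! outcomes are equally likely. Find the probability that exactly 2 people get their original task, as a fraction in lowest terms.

1/6

Favorable outcomes: C(5,2)·!3 = 10·2 = 20.
Total outcomes: 5! = 120.
Probability = 20/120 = 1/6.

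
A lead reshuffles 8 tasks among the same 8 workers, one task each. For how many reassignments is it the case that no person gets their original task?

14833

The subfactorial !8 = [8!/e] (nearest integer).
8! = 40320, and 40320/e ≈ 14832.90, so !8 = 14833.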